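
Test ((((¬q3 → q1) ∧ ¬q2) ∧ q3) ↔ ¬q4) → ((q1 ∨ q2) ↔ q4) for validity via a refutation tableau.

Assume the negation and expand:
Initial set: {¬(((((¬q3 → q1) ∧ ¬q2) ∧ q3) ↔ ¬q4) → ((q1 ∨ q2) ↔ q4))}.
¬(((((¬q3 → q1) ∧ ¬q2) ∧ q3) ↔ ¬q4) → ((q1 ∨ q2) ↔ q4)): α-rule — add ((((¬q3 → q1) ∧ ¬q2) ∧ q3) ↔ ¬q4), ¬((q1 ∨ q2) ↔ q4).
((((¬q3 → q1) ∧ ¬q2) ∧ q3) ↔ ¬q4): β-rule — branch into (((¬q3 → q1) ∧ ¬q2) ∧ q3), ¬q4  //  ¬(((¬q3 → q1) ∧ ¬q2) ∧ q3), ¬¬q4.
  branch 1 (add (((¬q3 → q1) ∧ ¬q2) ∧ q3), ¬q4):
    (((¬q3 → q1) ∧ ¬q2) ∧ q3): α-rule — add ((¬q3 → q1) ∧ ¬q2), q3.
    ((¬q3 → q1) ∧ ¬q2): α-rule — add (¬q3 → q1), ¬q2.
    ¬((q1 ∨ q2) ↔ q4): β-rule — branch into (q1 ∨ q2), ¬q4  //  ¬(q1 ∨ q2), q4.
      branch 1.1 (add (q1 ∨ q2), ¬q4):
        (¬q3 → q1): β-rule — branch into ¬¬q3  //  q1.
          branch 1.1.1 (add ¬¬q3):
            (q1 ∨ q2): β-rule — branch into q1  //  q2.
              branch 1.1.1.1 (add q1):
                ○ open, literals {q1=T, q2=F, q3=T, q4=F}.
              branch 1.1.1.2 (add q2):
                × closes — contains both q2 and ¬q2.
          branch 1.1.2 (add q1):
            (q1 ∨ q2): β-rule — branch into q1  //  q2.
              branch 1.1.2.1 (add q1):
                ○ open, literals {q1=T, q2=F, q3=T, q4=F}.
              branch 1.1.2.2 (add q2):
                × closes — contains both q2 and ¬q2.
      branch 1.2 (add ¬(q1 ∨ q2), q4):
        × closes — contains both q4 and ¬q4.
  branch 2 (add ¬(((¬q3 → q1) ∧ ¬q2) ∧ q3), ¬¬q4):
    ¬((q1 ∨ q2) ↔ q4): β-rule — branch into (q1 ∨ q2), ¬q4  //  ¬(q1 ∨ q2), q4.
      branch 2.1 (add (q1 ∨ q2), ¬q4):
        × closes — contains both q4 and ¬q4.
      branch 2.2 (add ¬(q1 ∨ q2), q4):
        ¬(q1 ∨ q2): α-rule — add ¬q1, ¬q2.
        ¬(((¬q3 → q1) ∧ ¬q2) ∧ q3): β-rule — branch into ¬((¬q3 → q1) ∧ ¬q2)  //  ¬q3.
          branch 2.2.1 (add ¬((¬q3 → q1) ∧ ¬q2)):
            ¬((¬q3 → q1) ∧ ¬q2): β-rule — branch into ¬(¬q3 → q1)  //  ¬¬q2.
              branch 2.2.1.1 (add ¬(¬q3 → q1)):
                ¬(¬q3 → q1): α-rule — add ¬q3, ¬q1.
                ○ open, literals {q1=F, q2=F, q3=F, q4=T}.
              branch 2.2.1.2 (add ¬¬q2):
                × closes — contains both q2 and ¬q2.
          branch 2.2.2 (add ¬q3):
            ○ open, literals {q1=F, q2=F, q3=F, q4=T}.
5 branches closed, 4 open.
An open branch gives a countermodel: q1=T, q2=F, q3=T, q4=F (unmentioned atoms arbitrary); under it the original formula is false.

Not valid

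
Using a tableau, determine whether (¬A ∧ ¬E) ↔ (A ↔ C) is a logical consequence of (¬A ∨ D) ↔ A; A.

Initial set: {((¬A ∨ D) ↔ A); A; ¬((¬A ∧ ¬E) ↔ (A ↔ C))}.
((¬A ∨ D) ↔ A): β-rule — branch into (¬A ∨ D), A  //  ¬(¬A ∨ D), ¬A.
  branch 1 (add (¬A ∨ D), A):
    ¬((¬A ∧ ¬E) ↔ (A ↔ C)): β-rule — branch into (¬A ∧ ¬E), ¬(A ↔ C)  //  ¬(¬A ∧ ¬E), (A ↔ C).
      branch 1.1 (add (¬A ∧ ¬E), ¬(A ↔ C)):
        (¬A ∧ ¬E): α-rule — add ¬A, ¬E.
        × closes — contains both A and ¬A.
      branch 1.2 (add ¬(¬A ∧ ¬E), (A ↔ C)):
        (¬A ∨ D): β-rule — branch into ¬A  //  D.
          branch 1.2.1 (add ¬A):
            × closes — contains both A and ¬A.
          branch 1.2.2 (add D):
            ¬(¬A ∧ ¬E): β-rule — branch into ¬¬A  //  ¬¬E.
              branch 1.2.2.1 (add ¬¬A):
                (A ↔ C): β-rule — branch into A, C  //  ¬A, ¬C.
                  branch 1.2.2.1.1 (add A, C):
                    ○ open, literals {A=1, C=1, D=1}.
                  branch 1.2.2.1.2 (add ¬A, ¬C):
                    × closes — contains both A and ¬A.
              branch 1.2.2.2 (add ¬¬E):
                (A ↔ C): β-rule — branch into A, C  //  ¬A, ¬C.
                  branch 1.2.2.2.1 (add A, C):
                    ○ open, literals {A=1, C=1, D=1, E=1}.
                  branch 1.2.2.2.2 (add ¬A, ¬C):
                    × closes — contains both A and ¬A.
  branch 2 (add ¬(¬A ∨ D), ¬A):
    × closes — contains both A and ¬A.
5 branches closed, 2 open.
An open branch gives a countermodel: A=1, C=1, D=1 (unmentioned atoms arbitrary); the premises hold there but the conclusion fails.

No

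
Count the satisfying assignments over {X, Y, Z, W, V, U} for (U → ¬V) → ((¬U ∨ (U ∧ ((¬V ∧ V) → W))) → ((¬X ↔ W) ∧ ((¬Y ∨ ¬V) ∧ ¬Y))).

Initial set: {((U → ¬V) → ((¬U ∨ (U ∧ ((¬V ∧ V) → W))) → ((¬X ↔ W) ∧ ((¬Y ∨ ¬V) ∧ ¬Y))))}.
((U → ¬V) → ((¬U ∨ (U ∧ ((¬V ∧ V) → W))) → ((¬X ↔ W) ∧ ((¬Y ∨ ¬V) ∧ ¬Y)))): β-rule — branch into ¬(U → ¬V)  //  ((¬U ∨ (U ∧ ((¬V ∧ V) → W))) → ((¬X ↔ W) ∧ ((¬Y ∨ ¬V) ∧ ¬Y))).
  branch 1 (add ¬(U → ¬V)):
    ¬(U → ¬V): α-rule — add U, ¬¬V.
    ○ open, literals {U=1, V=1}.
  branch 2 (add ((¬U ∨ (U ∧ ((¬V ∧ V) → W))) → ((¬X ↔ W) ∧ ((¬Y ∨ ¬V) ∧ ¬Y)))):
    ((¬U ∨ (U ∧ ((¬V ∧ V) → W))) → ((¬X ↔ W) ∧ ((¬Y ∨ ¬V) ∧ ¬Y))): β-rule — branch into ¬(¬U ∨ (U ∧ ((¬V ∧ V) → W)))  //  ((¬X ↔ W) ∧ ((¬Y ∨ ¬V) ∧ ¬Y)).
      branch 2.1 (add ¬(¬U ∨ (U ∧ ((¬V ∧ V) → W)))):
        ¬(¬U ∨ (U ∧ ((¬V ∧ V) → W))): α-rule — add ¬¬U, ¬(U ∧ ((¬V ∧ V) → W)).
        ¬(U ∧ ((¬V ∧ V) → W)): β-rule — branch into ¬U  //  ¬((¬V ∧ V) → W).
          branch 2.1.1 (add ¬U):
            × closes — contains both U and ¬U.
          branch 2.1.2 (add ¬((¬V ∧ V) → W)):
            ¬((¬V ∧ V) → W): α-rule — add (¬V ∧ V), ¬W.
            (¬V ∧ V): α-rule — add ¬V, V.
            × closes — contains both V and ¬V.
      branch 2.2 (add ((¬X ↔ W) ∧ ((¬Y ∨ ¬V) ∧ ¬Y))):
        ((¬X ↔ W) ∧ ((¬Y ∨ ¬V) ∧ ¬Y)): α-rule — add (¬X ↔ W), ((¬Y ∨ ¬V) ∧ ¬Y).
        ((¬Y ∨ ¬V) ∧ ¬Y): α-rule — add (¬Y ∨ ¬V), ¬Y.
        (¬X ↔ W): β-rule — branch into ¬X, W  //  ¬¬X, ¬W.
          branch 2.2.1 (add ¬X, W):
            (¬Y ∨ ¬V): β-rule — branch into ¬Y  //  ¬V.
              branch 2.2.1.1 (add ¬Y):
                ○ open, literals {W=1, X=0, Y=0}.
              branch 2.2.1.2 (add ¬V):
                ○ open, literals {V=0, W=1, X=0, Y=0}.
          branch 2.2.2 (add ¬¬X, ¬W):
            (¬Y ∨ ¬V): β-rule — branch into ¬Y  //  ¬V.
              branch 2.2.2.1 (add ¬Y):
                ○ open, literals {W=0, X=1, Y=0}.
              branch 2.2.2.2 (add ¬V):
                ○ open, literals {V=0, W=0, X=1, Y=0}.
2 branches closed, 5 open.
Each open branch fixes some atoms; the unmentioned ones are free. Counting distinct full assignments: branch {U=1, V=1} (X, Y, Z, W) contributes 16 new; branch {W=1, X=0, Y=0} (Z, V, U) contributes 6 new; branch {V=0, W=1, X=0, Y=0} (Z, U) contributes 0 new; branch {W=0, X=1, Y=0} (Z, V, U) contributes 6 new; branch {V=0, W=0, X=1, Y=0} (Z, U) contributes 0 new. Total: 28.

28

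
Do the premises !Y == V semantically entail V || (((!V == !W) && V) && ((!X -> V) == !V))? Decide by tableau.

No

Initial set: {(!Y == V); !(V || (((!V == !W) && V) && ((!X -> V) == !V)))}.
!(V || (((!V == !W) && V) && ((!X -> V) == !V))): α-rule — add !V, !(((!V == !W) && V) && ((!X -> V) == !V)).
(!Y == V): β-rule — branch into !Y, V  //  !!Y, !V.
  branch 1 (add !Y, V):
    × closes — contains both V and !V.
  branch 2 (add !!Y, !V):
    !(((!V == !W) && V) && ((!X -> V) == !V)): β-rule — branch into !((!V == !W) && V)  //  !((!X -> V) == !V).
      branch 2.1 (add !((!V == !W) && V)):
        !((!V == !W) && V): β-rule — branch into !(!V == !W)  //  !V.
          branch 2.1.1 (add !(!V == !W)):
            !(!V == !W): β-rule — branch into !V, !!W  //  !!V, !W.
              branch 2.1.1.1 (add !V, !!W):
                ○ open, literals {V=false, W=true, Y=true}.
              branch 2.1.1.2 (add !!V, !W):
                × closes — contains both V and !V.
          branch 2.1.2 (add !V):
            ○ open, literals {V=false, Y=true}.
      branch 2.2 (add !((!X -> V) == !V)):
        !((!X -> V) == !V): β-rule — branch into (!X -> V), !!V  //  !(!X -> V), !V.
          branch 2.2.1 (add (!X -> V), !!V):
            × closes — contains both V and !V.
          branch 2.2.2 (add !(!X -> V), !V):
            !(!X -> V): α-rule — add !X, !V.
            ○ open, literals {V=false, X=false, Y=true}.
3 branches closed, 3 open.
An open branch gives a countermodel: V=false, W=true, Y=true (unmentioned atoms arbitrary); the premises hold there but the conclusion fails.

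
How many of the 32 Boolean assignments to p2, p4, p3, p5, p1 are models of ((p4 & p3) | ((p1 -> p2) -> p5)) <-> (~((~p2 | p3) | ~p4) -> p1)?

Initial set: {(((p4 & p3) | ((p1 -> p2) -> p5)) <-> (~((~p2 | p3) | ~p4) -> p1))}.
(((p4 & p3) | ((p1 -> p2) -> p5)) <-> (~((~p2 | p3) | ~p4) -> p1)): β-rule — branch into ((p4 & p3) | ((p1 -> p2) -> p5)), (~((~p2 | p3) | ~p4) -> p1)  //  ~((p4 & p3) | ((p1 -> p2) -> p5)), ~(~((~p2 | p3) | ~p4) -> p1).
  branch 1 (add ((p4 & p3) | ((p1 -> p2) -> p5)), (~((~p2 | p3) | ~p4) -> p1)):
    ((p4 & p3) | ((p1 -> p2) -> p5)): β-rule — branch into (p4 & p3)  //  ((p1 -> p2) -> p5).
      branch 1.1 (add (p4 & p3)):
        (p4 & p3): α-rule — add p4, p3.
        (~((~p2 | p3) | ~p4) -> p1): β-rule — branch into ~~((~p2 | p3) | ~p4)  //  p1.
          branch 1.1.1 (add ~~((~p2 | p3) | ~p4)):
            ~~((~p2 | p3) | ~p4): β-rule — branch into (~p2 | p3)  //  ~p4.
              branch 1.1.1.1 (add (~p2 | p3)):
                (~p2 | p3): β-rule — branch into ~p2  //  p3.
                  branch 1.1.1.1.1 (add ~p2):
                    ○ open, literals {p2=0, p3=1, p4=1}.
                  branch 1.1.1.1.2 (add p3):
                    ○ open, literals {p3=1, p4=1}.
              branch 1.1.1.2 (add ~p4):
                × closes — contains both p4 and ~p4.
          branch 1.1.2 (add p1):
            ○ open, literals {p1=1, p3=1, p4=1}.
      branch 1.2 (add ((p1 -> p2) -> p5)):
        (~((~p2 | p3) | ~p4) -> p1): β-rule — branch into ~~((~p2 | p3) | ~p4)  //  p1.
          branch 1.2.1 (add ~~((~p2 | p3) | ~p4)):
            ((p1 -> p2) -> p5): β-rule — branch into ~(p1 -> p2)  //  p5.
              branch 1.2.1.1 (add ~(p1 -> p2)):
                ~(p1 -> p2): α-rule — add p1, ~p2.
                ~~((~p2 | p3) | ~p4): β-rule — branch into (~p2 | p3)  //  ~p4.
                  branch 1.2.1.1.1 (add (~p2 | p3)):
                    (~p2 | p3): β-rule — branch into ~p2  //  p3.
                      branch 1.2.1.1.1.1 (add ~p2):
                        ○ open, literals {p1=1, p2=0}.
                      branch 1.2.1.1.1.2 (add p3):
                        ○ open, literals {p1=1, p2=0, p3=1}.
                  branch 1.2.1.1.2 (add ~p4):
                    ○ open, literals {p1=1, p2=0, p4=0}.
              branch 1.2.1.2 (add p5):
                ~~((~p2 | p3) | ~p4): β-rule — branch into (~p2 | p3)  //  ~p4.
                  branch 1.2.1.2.1 (add (~p2 | p3)):
                    (~p2 | p3): β-rule — branch into ~p2  //  p3.
                      branch 1.2.1.2.1.1 (add ~p2):
                        ○ open, literals {p2=0, p5=1}.
                      branch 1.2.1.2.1.2 (add p3):
                        ○ open, literals {p3=1, p5=1}.
                  branch 1.2.1.2.2 (add ~p4):
                    ○ open, literals {p4=0, p5=1}.
          branch 1.2.2 (add p1):
            ((p1 -> p2) -> p5): β-rule — branch into ~(p1 -> p2)  //  p5.
              branch 1.2.2.1 (add ~(p1 -> p2)):
                ~(p1 -> p2): α-rule — add p1, ~p2.
                ○ open, literals {p1=1, p2=0}.
              branch 1.2.2.2 (add p5):
                ○ open, literals {p1=1, p5=1}.
  branch 2 (add ~((p4 & p3) | ((p1 -> p2) -> p5)), ~(~((~p2 | p3) | ~p4) -> p1)):
    ~((p4 & p3) | ((p1 -> p2) -> p5)): α-rule — add ~(p4 & p3), ~((p1 -> p2) -> p5).
    ~(~((~p2 | p3) | ~p4) -> p1): α-rule — add ~((~p2 | p3) | ~p4), ~p1.
    ~((p1 -> p2) -> p5): α-rule — add (p1 -> p2), ~p5.
    ~((~p2 | p3) | ~p4): α-rule — add ~(~p2 | p3), ~~p4.
    ~(~p2 | p3): α-rule — add ~~p2, ~p3.
    ~(p4 & p3): β-rule — branch into ~p4  //  ~p3.
      branch 2.1 (add ~p4):
        × closes — contains both p4 and ~p4.
      branch 2.2 (add ~p3):
        (p1 -> p2): β-rule — branch into ~p1  //  p2.
          branch 2.2.1 (add ~p1):
            ○ open, literals {p1=0, p2=1, p3=0, p4=1, p5=0}.
          branch 2.2.2 (add p2):
            ○ open, literals {p1=0, p2=1, p3=0, p4=1, p5=0}.
2 branches closed, 13 open.
Each open branch fixes some atoms; the unmentioned ones are free. Counting distinct full assignments: branch {p2=0, p3=1, p4=1} (p5, p1) contributes 4 new; branch {p3=1, p4=1} (p2, p5, p1) contributes 4 new; branch {p1=1, p3=1, p4=1} (p2, p5) contributes 0 new; branch {p1=1, p2=0} (p4, p3, p5) contributes 6 new; branch {p1=1, p2=0, p3=1} (p4, p5) contributes 0 new; branch {p1=1, p2=0, p4=0} (p3, p5) contributes 0 new; branch {p2=0, p5=1} (p4, p3, p1) contributes 3 new; branch {p3=1, p5=1} (p2, p4, p1) contributes 2 new; branch {p4=0, p5=1} (p2, p3, p1) contributes 2 new; branch {p1=1, p2=0} (p4, p3, p5) contributes 0 new; branch {p1=1, p5=1} (p2, p4, p3) contributes 1 new; branch {p1=0, p2=1, p3=0, p4=1, p5=0} (none free) contributes 1 new; branch {p1=0, p2=1, p3=0, p4=1, p5=0} (none free) contributes 0 new. Total: 23.

23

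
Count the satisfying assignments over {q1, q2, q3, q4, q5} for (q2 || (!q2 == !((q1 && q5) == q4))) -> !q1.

20

Initial set: {((q2 || (!q2 == !((q1 && q5) == q4))) -> !q1)}.
((q2 || (!q2 == !((q1 && q5) == q4))) -> !q1): β-rule — branch into !(q2 || (!q2 == !((q1 && q5) == q4)))  //  !q1.
  branch 1 (add !(q2 || (!q2 == !((q1 && q5) == q4)))):
    !(q2 || (!q2 == !((q1 && q5) == q4))): α-rule — add !q2, !(!q2 == !((q1 && q5) == q4)).
    !(!q2 == !((q1 && q5) == q4)): β-rule — branch into !q2, !!((q1 && q5) == q4)  //  !!q2, !((q1 && q5) == q4).
      branch 1.1 (add !q2, !!((q1 && q5) == q4)):
        !!((q1 && q5) == q4): β-rule — branch into (q1 && q5), q4  //  !(q1 && q5), !q4.
          branch 1.1.1 (add (q1 && q5), q4):
            (q1 && q5): α-rule — add q1, q5.
            ○ open, literals {q1=true, q2=false, q4=true, q5=true}.
          branch 1.1.2 (add !(q1 && q5), !q4):
            !(q1 && q5): β-rule — branch into !q1  //  !q5.
              branch 1.1.2.1 (add !q1):
                ○ open, literals {q1=false, q2=false, q4=false}.
              branch 1.1.2.2 (add !q5):
                ○ open, literals {q2=false, q4=false, q5=false}.
      branch 1.2 (add !!q2, !((q1 && q5) == q4)):
        × closes — contains both q2 and !q2.
  branch 2 (add !q1):
    ○ open, literals {q1=false}.
1 branch closed, 4 open.
Each open branch fixes some atoms; the unmentioned ones are free. Counting distinct full assignments: branch {q1=true, q2=false, q4=true, q5=true} (q3) contributes 2 new; branch {q1=false, q2=false, q4=false} (q3, q5) contributes 4 new; branch {q2=false, q4=false, q5=false} (q1, q3) contributes 2 new; branch {q1=false} (q2, q3, q4, q5) contributes 12 new. Total: 20.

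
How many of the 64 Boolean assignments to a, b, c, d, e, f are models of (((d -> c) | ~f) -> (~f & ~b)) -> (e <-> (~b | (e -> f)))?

Initial set: {T ((((d -> c) | ~f) -> (~f & ~b)) -> (e <-> (~b | (e -> f))))}.
T ((((d -> c) | ~f) -> (~f & ~b)) -> (e <-> (~b | (e -> f)))): β-rule — branch into F (((d -> c) | ~f) -> (~f & ~b))  //  T (e <-> (~b | (e -> f))).
  branch 1 (add F (((d -> c) | ~f) -> (~f & ~b))):
    F (((d -> c) | ~f) -> (~f & ~b)): α-rule — add T ((d -> c) | ~f), F (~f & ~b).
    T ((d -> c) | ~f): β-rule — branch into T (d -> c)  //  T ~f.
      branch 1.1 (add T (d -> c)):
        F (~f & ~b): β-rule — branch into F ~f  //  F ~b.
          branch 1.1.1 (add F ~f):
            T (d -> c): β-rule — branch into F d  //  T c.
              branch 1.1.1.1 (add F d):
                ○ open, literals {d=F, f=T}.
              branch 1.1.1.2 (add T c):
                ○ open, literals {c=T, f=T}.
          branch 1.1.2 (add F ~b):
            T (d -> c): β-rule — branch into F d  //  T c.
              branch 1.1.2.1 (add F d):
                ○ open, literals {b=T, d=F}.
              branch 1.1.2.2 (add T c):
                ○ open, literals {b=T, c=T}.
      branch 1.2 (add T ~f):
        F (~f & ~b): β-rule — branch into F ~f  //  F ~b.
          branch 1.2.1 (add F ~f):
            × closes — contains both f and ~f.
          branch 1.2.2 (add F ~b):
            ○ open, literals {b=T, f=F}.
  branch 2 (add T (e <-> (~b | (e -> f)))):
    T (e <-> (~b | (e -> f))): β-rule — branch into T e, T (~b | (e -> f))  //  F e, F (~b | (e -> f)).
      branch 2.1 (add T e, T (~b | (e -> f))):
        T (~b | (e -> f)): β-rule — branch into T ~b  //  T (e -> f).
          branch 2.1.1 (add T ~b):
            ○ open, literals {b=F, e=T}.
          branch 2.1.2 (add T (e -> f)):
            T (e -> f): β-rule — branch into F e  //  T f.
              branch 2.1.2.1 (add F e):
                × closes — contains both e and ~e.
              branch 2.1.2.2 (add T f):
                ○ open, literals {e=T, f=T}.
      branch 2.2 (add F e, F (~b | (e -> f))):
        F (~b | (e -> f)): α-rule — add F ~b, F (e -> f).
        F (e -> f): α-rule — add T e, F f.
        × closes — contains both e and ~e.
3 branches closed, 7 open.
Each open branch fixes some atoms; the unmentioned ones are free. Counting distinct full assignments: branch {d=F, f=T} (a, b, c, e) contributes 16 new; branch {c=T, f=T} (a, b, d, e) contributes 8 new; branch {b=T, d=F} (a, c, e, f) contributes 8 new; branch {b=T, c=T} (a, d, e, f) contributes 4 new; branch {b=T, f=F} (a, c, d, e) contributes 4 new; branch {b=F, e=T} (a, c, d, f) contributes 10 new; branch {e=T, f=T} (a, b, c, d) contributes 2 new. Total: 52.

52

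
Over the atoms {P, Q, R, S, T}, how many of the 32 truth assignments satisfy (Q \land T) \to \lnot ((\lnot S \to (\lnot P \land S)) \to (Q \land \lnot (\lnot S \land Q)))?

Initial set: {((Q \land T) \to \lnot ((\lnot S \to (\lnot P \land S)) \to (Q \land \lnot (\lnot S \land Q))))}.
((Q \land T) \to \lnot ((\lnot S \to (\lnot P \land S)) \to (Q \land \lnot (\lnot S \land Q)))): β-rule — branch into \lnot (Q \land T)  //  \lnot ((\lnot S \to (\lnot P \land S)) \to (Q \land \lnot (\lnot S \land Q))).
  branch 1 (add \lnot (Q \land T)):
    \lnot (Q \land T): β-rule — branch into \lnot Q  //  \lnot T.
      branch 1.1 (add \lnot Q):
        ○ open, literals {Q=0}.
      branch 1.2 (add \lnot T):
        ○ open, literals {T=0}.
  branch 2 (add \lnot ((\lnot S \to (\lnot P \land S)) \to (Q \land \lnot (\lnot S \land Q)))):
    \lnot ((\lnot S \to (\lnot P \land S)) \to (Q \land \lnot (\lnot S \land Q))): α-rule — add (\lnot S \to (\lnot P \land S)), \lnot (Q \land \lnot (\lnot S \land Q)).
    (\lnot S \to (\lnot P \land S)): β-rule — branch into \lnot \lnot S  //  (\lnot P \land S).
      branch 2.1 (add \lnot \lnot S):
        \lnot (Q \land \lnot (\lnot S \land Q)): β-rule — branch into \lnot Q  //  \lnot \lnot (\lnot S \land Q).
          branch 2.1.1 (add \lnot Q):
            ○ open, literals {Q=0, S=1}.
          branch 2.1.2 (add \lnot \lnot (\lnot S \land Q)):
            \lnot \lnot (\lnot S \land Q): α-rule — add \lnot S, Q.
            × closes — contains both S and \lnot S.
      branch 2.2 (add (\lnot P \land S)):
        (\lnot P \land S): α-rule — add \lnot P, S.
        \lnot (Q \land \lnot (\lnot S \land Q)): β-rule — branch into \lnot Q  //  \lnot \lnot (\lnot S \land Q).
          branch 2.2.1 (add \lnot Q):
            ○ open, literals {P=0, Q=0, S=1}.
          branch 2.2.2 (add \lnot \lnot (\lnot S \land Q)):
            \lnot \lnot (\lnot S \land Q): α-rule — add \lnot S, Q.
            × closes — contains both S and \lnot S.
2 branches closed, 4 open.
Each open branch fixes some atoms; the unmentioned ones are free. Counting distinct full assignments: branch {Q=0} (P, R, S, T) contributes 16 new; branch {T=0} (P, Q, R, S) contributes 8 new; branch {Q=0, S=1} (P, R, T) contributes 0 new; branch {P=0, Q=0, S=1} (R, T) contributes 0 new. Total: 24.

24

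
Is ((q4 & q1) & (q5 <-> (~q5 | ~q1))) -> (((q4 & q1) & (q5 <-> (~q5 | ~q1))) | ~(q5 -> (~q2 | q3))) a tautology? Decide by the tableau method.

Assume the negation and expand:
Initial set: {~(((q4 & q1) & (q5 <-> (~q5 | ~q1))) -> (((q4 & q1) & (q5 <-> (~q5 | ~q1))) | ~(q5 -> (~q2 | q3))))}.
~(((q4 & q1) & (q5 <-> (~q5 | ~q1))) -> (((q4 & q1) & (q5 <-> (~q5 | ~q1))) | ~(q5 -> (~q2 | q3)))): α-rule — add ((q4 & q1) & (q5 <-> (~q5 | ~q1))), ~(((q4 & q1) & (q5 <-> (~q5 | ~q1))) | ~(q5 -> (~q2 | q3))).
((q4 & q1) & (q5 <-> (~q5 | ~q1))): α-rule — add (q4 & q1), (q5 <-> (~q5 | ~q1)).
~(((q4 & q1) & (q5 <-> (~q5 | ~q1))) | ~(q5 -> (~q2 | q3))): α-rule — add ~((q4 & q1) & (q5 <-> (~q5 | ~q1))), ~~(q5 -> (~q2 | q3)).
(q4 & q1): α-rule — add q4, q1.
(q5 <-> (~q5 | ~q1)): β-rule — branch into q5, (~q5 | ~q1)  //  ~q5, ~(~q5 | ~q1).
  branch 1 (add q5, (~q5 | ~q1)):
    ~((q4 & q1) & (q5 <-> (~q5 | ~q1))): β-rule — branch into ~(q4 & q1)  //  ~(q5 <-> (~q5 | ~q1)).
      branch 1.1 (add ~(q4 & q1)):
        ~~(q5 -> (~q2 | q3)): β-rule — branch into ~q5  //  (~q2 | q3).
          branch 1.1.1 (add ~q5):
            × closes — contains both q5 and ~q5.
          branch 1.1.2 (add (~q2 | q3)):
            (~q5 | ~q1): β-rule — branch into ~q5  //  ~q1.
              branch 1.1.2.1 (add ~q5):
                × closes — contains both q5 and ~q5.
              branch 1.1.2.2 (add ~q1):
                × closes — contains both q1 and ~q1.
      branch 1.2 (add ~(q5 <-> (~q5 | ~q1))):
        ~~(q5 -> (~q2 | q3)): β-rule — branch into ~q5  //  (~q2 | q3).
          branch 1.2.1 (add ~q5):
            × closes — contains both q5 and ~q5.
          branch 1.2.2 (add (~q2 | q3)):
            (~q5 | ~q1): β-rule — branch into ~q5  //  ~q1.
              branch 1.2.2.1 (add ~q5):
                × closes — contains both q5 and ~q5.
              branch 1.2.2.2 (add ~q1):
                × closes — contains both q1 and ~q1.
  branch 2 (add ~q5, ~(~q5 | ~q1)):
    ~(~q5 | ~q1): α-rule — add ~~q5, ~~q1.
    × closes — contains both q5 and ~q5.
All 7 branches close.
Every branch closed, so the negation is unsatisfiable and the formula is valid.

Valid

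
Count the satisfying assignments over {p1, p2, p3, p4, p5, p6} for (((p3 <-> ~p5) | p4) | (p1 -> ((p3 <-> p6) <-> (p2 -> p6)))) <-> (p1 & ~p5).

Initial set: {T ((((p3 <-> ~p5) | p4) | (p1 -> ((p3 <-> p6) <-> (p2 -> p6)))) <-> (p1 & ~p5))}.
T ((((p3 <-> ~p5) | p4) | (p1 -> ((p3 <-> p6) <-> (p2 -> p6)))) <-> (p1 & ~p5)): β-rule — branch into T (((p3 <-> ~p5) | p4) | (p1 -> ((p3 <-> p6) <-> (p2 -> p6)))), T (p1 & ~p5)  //  F (((p3 <-> ~p5) | p4) | (p1 -> ((p3 <-> p6) <-> (p2 -> p6)))), F (p1 & ~p5).
  branch 1 (add T (((p3 <-> ~p5) | p4) | (p1 -> ((p3 <-> p6) <-> (p2 -> p6)))), T (p1 & ~p5)):
    T (p1 & ~p5): α-rule — add T p1, T ~p5.
    T (((p3 <-> ~p5) | p4) | (p1 -> ((p3 <-> p6) <-> (p2 -> p6)))): β-rule — branch into T ((p3 <-> ~p5) | p4)  //  T (p1 -> ((p3 <-> p6) <-> (p2 -> p6))).
      branch 1.1 (add T ((p3 <-> ~p5) | p4)):
        T ((p3 <-> ~p5) | p4): β-rule — branch into T (p3 <-> ~p5)  //  T p4.
          branch 1.1.1 (add T (p3 <-> ~p5)):
            T (p3 <-> ~p5): β-rule — branch into T p3, T ~p5  //  F p3, F ~p5.
              branch 1.1.1.1 (add T p3, T ~p5):
                ○ open, literals {p1=true, p3=true, p5=false}.
              branch 1.1.1.2 (add F p3, F ~p5):
                × closes — contains both p5 and ~p5.
          branch 1.1.2 (add T p4):
            ○ open, literals {p1=true, p4=true, p5=false}.
      branch 1.2 (add T (p1 -> ((p3 <-> p6) <-> (p2 -> p6)))):
        T (p1 -> ((p3 <-> p6) <-> (p2 -> p6))): β-rule — branch into F p1  //  T ((p3 <-> p6) <-> (p2 -> p6)).
          branch 1.2.1 (add F p1):
            × closes — contains both p1 and ~p1.
          branch 1.2.2 (add T ((p3 <-> p6) <-> (p2 -> p6))):
            T ((p3 <-> p6) <-> (p2 -> p6)): β-rule — branch into T (p3 <-> p6), T (p2 -> p6)  //  F (p3 <-> p6), F (p2 -> p6).
              branch 1.2.2.1 (add T (p3 <-> p6), T (p2 -> p6)):
                T (p3 <-> p6): β-rule — branch into T p3, T p6  //  F p3, F p6.
                  branch 1.2.2.1.1 (add T p3, T p6):
                    T (p2 -> p6): β-rule — branch into F p2  //  T p6.
                      branch 1.2.2.1.1.1 (add F p2):
                        ○ open, literals {p1=true, p2=false, p3=true, p5=false, p6=true}.
                      branch 1.2.2.1.1.2 (add T p6):
                        ○ open, literals {p1=true, p3=true, p5=false, p6=true}.
                  branch 1.2.2.1.2 (add F p3, F p6):
                    T (p2 -> p6): β-rule — branch into F p2  //  T p6.
                      branch 1.2.2.1.2.1 (add F p2):
                        ○ open, literals {p1=true, p2=false, p3=false, p5=false, p6=false}.
                      branch 1.2.2.1.2.2 (add T p6):
                        × closes — contains both p6 and ~p6.
              branch 1.2.2.2 (add F (p3 <-> p6), F (p2 -> p6)):
                F (p2 -> p6): α-rule — add T p2, F p6.
                F (p3 <-> p6): β-rule — branch into T p3, F p6  //  F p3, T p6.
                  branch 1.2.2.2.1 (add T p3, F p6):
                    ○ open, literals {p1=true, p2=true, p3=true, p5=false, p6=false}.
                  branch 1.2.2.2.2 (add F p3, T p6):
                    × closes — contains both p6 and ~p6.
  branch 2 (add F (((p3 <-> ~p5) | p4) | (p1 -> ((p3 <-> p6) <-> (p2 -> p6)))), F (p1 & ~p5)):
    F (((p3 <-> ~p5) | p4) | (p1 -> ((p3 <-> p6) <-> (p2 -> p6)))): α-rule — add F ((p3 <-> ~p5) | p4), F (p1 -> ((p3 <-> p6) <-> (p2 -> p6))).
    F ((p3 <-> ~p5) | p4): α-rule — add F (p3 <-> ~p5), F p4.
    F (p1 -> ((p3 <-> p6) <-> (p2 -> p6))): α-rule — add T p1, F ((p3 <-> p6) <-> (p2 -> p6)).
    F (p1 & ~p5): β-rule — branch into F p1  //  F ~p5.
      branch 2.1 (add F p1):
        × closes — contains both p1 and ~p1.
      branch 2.2 (add F ~p5):
        F (p3 <-> ~p5): β-rule — branch into T p3, F ~p5  //  F p3, T ~p5.
          branch 2.2.1 (add T p3, F ~p5):
            F ((p3 <-> p6) <-> (p2 -> p6)): β-rule — branch into T (p3 <-> p6), F (p2 -> p6)  //  F (p3 <-> p6), T (p2 -> p6).
              branch 2.2.1.1 (add T (p3 <-> p6), F (p2 -> p6)):
                F (p2 -> p6): α-rule — add T p2, F p6.
                T (p3 <-> p6): β-rule — branch into T p3, T p6  //  F p3, F p6.
                  branch 2.2.1.1.1 (add T p3, T p6):
                    × closes — contains both p6 and ~p6.
                  branch 2.2.1.1.2 (add F p3, F p6):
                    × closes — contains both p3 and ~p3.
              branch 2.2.1.2 (add F (p3 <-> p6), T (p2 -> p6)):
                F (p3 <-> p6): β-rule — branch into T p3, F p6  //  F p3, T p6.
                  branch 2.2.1.2.1 (add T p3, F p6):
                    T (p2 -> p6): β-rule — branch into F p2  //  T p6.
                      branch 2.2.1.2.1.1 (add F p2):
                        ○ open, literals {p1=true, p2=false, p3=true, p4=false, p5=true, p6=false}.
                      branch 2.2.1.2.1.2 (add T p6):
                        × closes — contains both p6 and ~p6.
                  branch 2.2.1.2.2 (add F p3, T p6):
                    × closes — contains both p3 and ~p3.
          branch 2.2.2 (add F p3, T ~p5):
            × closes — contains both p5 and ~p5.
10 branches closed, 7 open.
Each open branch fixes some atoms; the unmentioned ones are free. Counting distinct full assignments: branch {p1=true, p3=true, p5=false} (p2, p4, p6) contributes 8 new; branch {p1=true, p4=true, p5=false} (p2, p3, p6) contributes 4 new; branch {p1=true, p2=false, p3=true, p5=false, p6=true} (p4) contributes 0 new; branch {p1=true, p3=true, p5=false, p6=true} (p2, p4) contributes 0 new; branch {p1=true, p2=false, p3=false, p5=false, p6=false} (p4) contributes 1 new; branch {p1=true, p2=true, p3=true, p5=false, p6=false} (p4) contributes 0 new; branch {p1=true, p2=false, p3=true, p4=false, p5=true, p6=false} (none free) contributes 1 new. Total: 14.

14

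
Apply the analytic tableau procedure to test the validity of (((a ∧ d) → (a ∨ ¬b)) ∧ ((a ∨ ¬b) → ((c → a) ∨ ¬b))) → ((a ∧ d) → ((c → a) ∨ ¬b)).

Assume the negation and expand:
Initial set: {¬((((a ∧ d) → (a ∨ ¬b)) ∧ ((a ∨ ¬b) → ((c → a) ∨ ¬b))) → ((a ∧ d) → ((c → a) ∨ ¬b)))}.
¬((((a ∧ d) → (a ∨ ¬b)) ∧ ((a ∨ ¬b) → ((c → a) ∨ ¬b))) → ((a ∧ d) → ((c → a) ∨ ¬b))): α-rule — add (((a ∧ d) → (a ∨ ¬b)) ∧ ((a ∨ ¬b) → ((c → a) ∨ ¬b))), ¬((a ∧ d) → ((c → a) ∨ ¬b)).
(((a ∧ d) → (a ∨ ¬b)) ∧ ((a ∨ ¬b) → ((c → a) ∨ ¬b))): α-rule — add ((a ∧ d) → (a ∨ ¬b)), ((a ∨ ¬b) → ((c → a) ∨ ¬b)).
¬((a ∧ d) → ((c → a) ∨ ¬b)): α-rule — add (a ∧ d), ¬((c → a) ∨ ¬b).
(a ∧ d): α-rule — add a, d.
¬((c → a) ∨ ¬b): α-rule — add ¬(c → a), ¬¬b.
¬(c → a): α-rule — add c, ¬a.
× closes — contains both a and ¬a.
All 1 branch closes.
Every branch closed, so the negation is unsatisfiable and the formula is valid.

Valid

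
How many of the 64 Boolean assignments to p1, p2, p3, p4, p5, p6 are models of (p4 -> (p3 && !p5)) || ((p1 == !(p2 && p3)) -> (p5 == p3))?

60

Initial set: {((p4 -> (p3 && !p5)) || ((p1 == !(p2 && p3)) -> (p5 == p3)))}.
((p4 -> (p3 && !p5)) || ((p1 == !(p2 && p3)) -> (p5 == p3))): β-rule — branch into (p4 -> (p3 && !p5))  //  ((p1 == !(p2 && p3)) -> (p5 == p3)).
  branch 1 (add (p4 -> (p3 && !p5))):
    (p4 -> (p3 && !p5)): β-rule — branch into !p4  //  (p3 && !p5).
      branch 1.1 (add !p4):
        ○ open, literals {p4=false}.
      branch 1.2 (add (p3 && !p5)):
        (p3 && !p5): α-rule — add p3, !p5.
        ○ open, literals {p3=true, p5=false}.
  branch 2 (add ((p1 == !(p2 && p3)) -> (p5 == p3))):
    ((p1 == !(p2 && p3)) -> (p5 == p3)): β-rule — branch into !(p1 == !(p2 && p3))  //  (p5 == p3).
      branch 2.1 (add !(p1 == !(p2 && p3))):
        !(p1 == !(p2 && p3)): β-rule — branch into p1, !!(p2 && p3)  //  !p1, !(p2 && p3).
          branch 2.1.1 (add p1, !!(p2 && p3)):
            !!(p2 && p3): α-rule — add p2, p3.
            ○ open, literals {p1=true, p2=true, p3=true}.
          branch 2.1.2 (add !p1, !(p2 && p3)):
            !(p2 && p3): β-rule — branch into !p2  //  !p3.
              branch 2.1.2.1 (add !p2):
                ○ open, literals {p1=false, p2=false}.
              branch 2.1.2.2 (add !p3):
                ○ open, literals {p1=false, p3=false}.
      branch 2.2 (add (p5 == p3)):
        (p5 == p3): β-rule — branch into p5, p3  //  !p5, !p3.
          branch 2.2.1 (add p5, p3):
            ○ open, literals {p3=true, p5=true}.
          branch 2.2.2 (add !p5, !p3):
            ○ open, literals {p3=false, p5=false}.
0 branches closed, 7 open.
Each open branch fixes some atoms; the unmentioned ones are free. Counting distinct full assignments: branch {p4=false} (p1, p2, p3, p5, p6) contributes 32 new; branch {p3=true, p5=false} (p1, p2, p4, p6) contributes 8 new; branch {p1=true, p2=true, p3=true} (p4, p5, p6) contributes 2 new; branch {p1=false, p2=false} (p3, p4, p5, p6) contributes 6 new; branch {p1=false, p3=false} (p2, p4, p5, p6) contributes 4 new; branch {p3=true, p5=true} (p1, p2, p4, p6) contributes 4 new; branch {p3=false, p5=false} (p1, p2, p4, p6) contributes 4 new. Total: 60.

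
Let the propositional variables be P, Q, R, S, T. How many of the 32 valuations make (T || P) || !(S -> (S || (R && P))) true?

24

Initial set: {T ((T || P) || !(S -> (S || (R && P))))}.
T ((T || P) || !(S -> (S || (R && P)))): β-rule — branch into T (T || P)  //  T !(S -> (S || (R && P))).
  branch 1 (add T (T || P)):
    T (T || P): β-rule — branch into T T  //  T P.
      branch 1.1 (add T T):
        ○ open, literals {T=1}.
      branch 1.2 (add T P):
        ○ open, literals {P=1}.
  branch 2 (add T !(S -> (S || (R && P)))):
    T !(S -> (S || (R && P))): α-rule — add T S, F (S || (R && P)).
    F (S || (R && P)): α-rule — add F S, F (R && P).
    × closes — contains both S and !S.
1 branch closed, 2 open.
Each open branch fixes some atoms; the unmentioned ones are free. Counting distinct full assignments: branch {T=1} (P, Q, R, S) contributes 16 new; branch {P=1} (Q, R, S, T) contributes 8 new. Total: 24.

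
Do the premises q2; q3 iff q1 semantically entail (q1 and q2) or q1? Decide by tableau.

Initial set: {T q2; T (q3 iff q1); F ((q1 and q2) or q1)}.
F ((q1 and q2) or q1): α-rule — add F (q1 and q2), F q1.
T (q3 iff q1): β-rule — branch into T q3, T q1  //  F q3, F q1.
  branch 1 (add T q3, T q1):
    × closes — contains both q1 and not q1.
  branch 2 (add F q3, F q1):
    F (q1 and q2): β-rule — branch into F q1  //  F q2.
      branch 2.1 (add F q1):
        ○ open, literals {q1=false, q2=true, q3=false}.
      branch 2.2 (add F q2):
        × closes — contains both q2 and not q2.
2 branches closed, 1 open.
An open branch gives a countermodel: q1=false, q2=true, q3=false (unmentioned atoms arbitrary); the premises hold there but the conclusion fails.

No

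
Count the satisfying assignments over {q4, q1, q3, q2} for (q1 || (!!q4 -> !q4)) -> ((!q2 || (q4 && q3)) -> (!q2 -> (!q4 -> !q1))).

14

Initial set: {((q1 || (!!q4 -> !q4)) -> ((!q2 || (q4 && q3)) -> (!q2 -> (!q4 -> !q1))))}.
((q1 || (!!q4 -> !q4)) -> ((!q2 || (q4 && q3)) -> (!q2 -> (!q4 -> !q1)))): β-rule — branch into !(q1 || (!!q4 -> !q4))  //  ((!q2 || (q4 && q3)) -> (!q2 -> (!q4 -> !q1))).
  branch 1 (add !(q1 || (!!q4 -> !q4))):
    !(q1 || (!!q4 -> !q4)): α-rule — add !q1, !(!!q4 -> !q4).
    !(!!q4 -> !q4): α-rule — add !!q4, !!q4.
    !!q4: drop double negation, giving q4.
    ○ open, literals {q1=false, q4=true}.
  branch 2 (add ((!q2 || (q4 && q3)) -> (!q2 -> (!q4 -> !q1)))):
    ((!q2 || (q4 && q3)) -> (!q2 -> (!q4 -> !q1))): β-rule — branch into !(!q2 || (q4 && q3))  //  (!q2 -> (!q4 -> !q1)).
      branch 2.1 (add !(!q2 || (q4 && q3))):
        !(!q2 || (q4 && q3)): α-rule — add !!q2, !(q4 && q3).
        !(q4 && q3): β-rule — branch into !q4  //  !q3.
          branch 2.1.1 (add !q4):
            ○ open, literals {q2=true, q4=false}.
          branch 2.1.2 (add !q3):
            ○ open, literals {q2=true, q3=false}.
      branch 2.2 (add (!q2 -> (!q4 -> !q1))):
        (!q2 -> (!q4 -> !q1)): β-rule — branch into !!q2  //  (!q4 -> !q1).
          branch 2.2.1 (add !!q2):
            ○ open, literals {q2=true}.
          branch 2.2.2 (add (!q4 -> !q1)):
            (!q4 -> !q1): β-rule — branch into !!q4  //  !q1.
              branch 2.2.2.1 (add !!q4):
                ○ open, literals {q4=true}.
              branch 2.2.2.2 (add !q1):
                ○ open, literals {q1=false}.
0 branches closed, 6 open.
Each open branch fixes some atoms; the unmentioned ones are free. Counting distinct full assignments: branch {q1=false, q4=true} (q3, q2) contributes 4 new; branch {q2=true, q4=false} (q1, q3) contributes 4 new; branch {q2=true, q3=false} (q4, q1) contributes 1 new; branch {q2=true} (q4, q1, q3) contributes 1 new; branch {q4=true} (q1, q3, q2) contributes 2 new; branch {q1=false} (q4, q3, q2) contributes 2 new. Total: 14.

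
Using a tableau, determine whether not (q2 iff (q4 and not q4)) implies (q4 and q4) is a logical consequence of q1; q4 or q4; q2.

Yes

Initial set: {T q1; T (q4 or q4); T q2; F (not (q2 iff (q4 and not q4)) implies (q4 and q4))}.
F (not (q2 iff (q4 and not q4)) implies (q4 and q4)): α-rule — add T not (q2 iff (q4 and not q4)), F (q4 and q4).
T (q4 or q4): β-rule — branch into T q4  //  T q4.
  branch 1 (add T q4):
    T not (q2 iff (q4 and not q4)): β-rule — branch into T q2, F (q4 and not q4)  //  F q2, T (q4 and not q4).
      branch 1.1 (add T q2, F (q4 and not q4)):
        F (q4 and q4): β-rule — branch into F q4  //  F q4.
          branch 1.1.1 (add F q4):
            × closes — contains both q4 and not q4.
          branch 1.1.2 (add F q4):
            × closes — contains both q4 and not q4.
      branch 1.2 (add F q2, T (q4 and not q4)):
        × closes — contains both q2 and not q2.
  branch 2 (add T q4):
    T not (q2 iff (q4 and not q4)): β-rule — branch into T q2, F (q4 and not q4)  //  F q2, T (q4 and not q4).
      branch 2.1 (add T q2, F (q4 and not q4)):
        F (q4 and q4): β-rule — branch into F q4  //  F q4.
          branch 2.1.1 (add F q4):
            × closes — contains both q4 and not q4.
          branch 2.1.2 (add F q4):
            × closes — contains both q4 and not q4.
      branch 2.2 (add F q2, T (q4 and not q4)):
        × closes — contains both q2 and not q2.
All 6 branches close.
Every branch closed, so the premises entail the conclusion.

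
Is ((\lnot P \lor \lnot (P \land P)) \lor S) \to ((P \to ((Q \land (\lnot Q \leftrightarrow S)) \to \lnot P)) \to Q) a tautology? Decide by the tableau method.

Assume the negation and expand:
Initial set: {\lnot (((\lnot P \lor \lnot (P \land P)) \lor S) \to ((P \to ((Q \land (\lnot Q \leftrightarrow S)) \to \lnot P)) \to Q))}.
\lnot (((\lnot P \lor \lnot (P \land P)) \lor S) \to ((P \to ((Q \land (\lnot Q \leftrightarrow S)) \to \lnot P)) \to Q)): α-rule — add ((\lnot P \lor \lnot (P \land P)) \lor S), \lnot ((P \to ((Q \land (\lnot Q \leftrightarrow S)) \to \lnot P)) \to Q).
\lnot ((P \to ((Q \land (\lnot Q \leftrightarrow S)) \to \lnot P)) \to Q): α-rule — add (P \to ((Q \land (\lnot Q \leftrightarrow S)) \to \lnot P)), \lnot Q.
((\lnot P \lor \lnot (P \land P)) \lor S): β-rule — branch into (\lnot P \lor \lnot (P \land P))  //  S.
  branch 1 (add (\lnot P \lor \lnot (P \land P))):
    (P \to ((Q \land (\lnot Q \leftrightarrow S)) \to \lnot P)): β-rule — branch into \lnot P  //  ((Q \land (\lnot Q \leftrightarrow S)) \to \lnot P).
      branch 1.1 (add \lnot P):
        (\lnot P \lor \lnot (P \land P)): β-rule — branch into \lnot P  //  \lnot (P \land P).
          branch 1.1.1 (add \lnot P):
            ○ open, literals {P=0, Q=0}.
          branch 1.1.2 (add \lnot (P \land P)):
            \lnot (P \land P): β-rule — branch into \lnot P  //  \lnot P.
              branch 1.1.2.1 (add \lnot P):
                ○ open, literals {P=0, Q=0}.
              branch 1.1.2.2 (add \lnot P):
                ○ open, literals {P=0, Q=0}.
      branch 1.2 (add ((Q \land (\lnot Q \leftrightarrow S)) \to \lnot P)):
        (\lnot P \lor \lnot (P \land P)): β-rule — branch into \lnot P  //  \lnot (P \land P).
          branch 1.2.1 (add \lnot P):
            ((Q \land (\lnot Q \leftrightarrow S)) \to \lnot P): β-rule — branch into \lnot (Q \land (\lnot Q \leftrightarrow S))  //  \lnot P.
              branch 1.2.1.1 (add \lnot (Q \land (\lnot Q \leftrightarrow S))):
                \lnot (Q \land (\lnot Q \leftrightarrow S)): β-rule — branch into \lnot Q  //  \lnot (\lnot Q \leftrightarrow S).
                  branch 1.2.1.1.1 (add \lnot Q):
                    ○ open, literals {P=0, Q=0}.
                  branch 1.2.1.1.2 (add \lnot (\lnot Q \leftrightarrow S)):
                    \lnot (\lnot Q \leftrightarrow S): β-rule — branch into \lnot Q, \lnot S  //  \lnot \lnot Q, S.
                      branch 1.2.1.1.2.1 (add \lnot Q, \lnot S):
                        ○ open, literals {P=0, Q=0, S=0}.
                      branch 1.2.1.1.2.2 (add \lnot \lnot Q, S):
                        × closes — contains both Q and \lnot Q.
              branch 1.2.1.2 (add \lnot P):
                ○ open, literals {P=0, Q=0}.
          branch 1.2.2 (add \lnot (P \land P)):
            ((Q \land (\lnot Q \leftrightarrow S)) \to \lnot P): β-rule — branch into \lnot (Q \land (\lnot Q \leftrightarrow S))  //  \lnot P.
              branch 1.2.2.1 (add \lnot (Q \land (\lnot Q \leftrightarrow S))):
                \lnot (P \land P): β-rule — branch into \lnot P  //  \lnot P.
                  branch 1.2.2.1.1 (add \lnot P):
                    \lnot (Q \land (\lnot Q \leftrightarrow S)): β-rule — branch into \lnot Q  //  \lnot (\lnot Q \leftrightarrow S).
                      branch 1.2.2.1.1.1 (add \lnot Q):
                        ○ open, literals {P=0, Q=0}.
                      branch 1.2.2.1.1.2 (add \lnot (\lnot Q \leftrightarrow S)):
                        \lnot (\lnot Q \leftrightarrow S): β-rule — branch into \lnot Q, \lnot S  //  \lnot \lnot Q, S.
                          branch 1.2.2.1.1.2.1 (add \lnot Q, \lnot S):
                            ○ open, literals {P=0, Q=0, S=0}.
                          branch 1.2.2.1.1.2.2 (add \lnot \lnot Q, S):
                            × closes — contains both Q and \lnot Q.
                  branch 1.2.2.1.2 (add \lnot P):
                    \lnot (Q \land (\lnot Q \leftrightarrow S)): β-rule — branch into \lnot Q  //  \lnot (\lnot Q \leftrightarrow S).
                      branch 1.2.2.1.2.1 (add \lnot Q):
                        ○ open, literals {P=0, Q=0}.
                      branch 1.2.2.1.2.2 (add \lnot (\lnot Q \leftrightarrow S)):
                        \lnot (\lnot Q \leftrightarrow S): β-rule — branch into \lnot Q, \lnot S  //  \lnot \lnot Q, S.
                          branch 1.2.2.1.2.2.1 (add \lnot Q, \lnot S):
                            ○ open, literals {P=0, Q=0, S=0}.
                          branch 1.2.2.1.2.2.2 (add \lnot \lnot Q, S):
                            × closes — contains both Q and \lnot Q.
              branch 1.2.2.2 (add \lnot P):
                \lnot (P \land P): β-rule — branch into \lnot P  //  \lnot P.
                  branch 1.2.2.2.1 (add \lnot P):
                    ○ open, literals {P=0, Q=0}.
                  branch 1.2.2.2.2 (add \lnot P):
                    ○ open, literals {P=0, Q=0}.
  branch 2 (add S):
    (P \to ((Q \land (\lnot Q \leftrightarrow S)) \to \lnot P)): β-rule — branch into \lnot P  //  ((Q \land (\lnot Q \leftrightarrow S)) \to \lnot P).
      branch 2.1 (add \lnot P):
        ○ open, literals {P=0, Q=0, S=1}.
      branch 2.2 (add ((Q \land (\lnot Q \leftrightarrow S)) \to \lnot P)):
        ((Q \land (\lnot Q \leftrightarrow S)) \to \lnot P): β-rule — branch into \lnot (Q \land (\lnot Q \leftrightarrow S))  //  \lnot P.
          branch 2.2.1 (add \lnot (Q \land (\lnot Q \leftrightarrow S))):
            \lnot (Q \land (\lnot Q \leftrightarrow S)): β-rule — branch into \lnot Q  //  \lnot (\lnot Q \leftrightarrow S).
              branch 2.2.1.1 (add \lnot Q):
                ○ open, literals {Q=0, S=1}.
              branch 2.2.1.2 (add \lnot (\lnot Q \leftrightarrow S)):
                \lnot (\lnot Q \leftrightarrow S): β-rule — branch into \lnot Q, \lnot S  //  \lnot \lnot Q, S.
                  branch 2.2.1.2.1 (add \lnot Q, \lnot S):
                    × closes — contains both S and \lnot S.
                  branch 2.2.1.2.2 (add \lnot \lnot Q, S):
                    × closes — contains both Q and \lnot Q.
          branch 2.2.2 (add \lnot P):
            ○ open, literals {P=0, Q=0, S=1}.
5 branches closed, 15 open.
An open branch gives a countermodel: P=0, Q=0 (unmentioned atoms arbitrary); under it the original formula is false.

Not valid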